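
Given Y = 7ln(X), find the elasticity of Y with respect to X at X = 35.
Elasticity = 1/ln(35) ≈ 0.2813

Elasticity = (dY/dX) · (X/Y)

dY/dX = 7/X
At X = 35: dY/dX = 1/5, Y = 7·ln(35)

Elasticity = (1/5) · (35 / (7·ln(35))) = 1/ln(35) ≈ 0.2813

Interpretation: for a small percentage change in X, the percentage change in Y is approximately 0.28 times as large.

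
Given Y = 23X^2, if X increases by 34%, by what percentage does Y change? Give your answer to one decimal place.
79.6%

For Y = 23X^2:
If X → X(1 + 0.34)
Then Y → Y · (1 + 0.34)^2
     = Y · 1.7956

Percentage change = ((1 + 0.34)^2 − 1) × 100% ≈ 79.6%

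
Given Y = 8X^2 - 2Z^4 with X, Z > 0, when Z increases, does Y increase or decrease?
Y decreases

Taking the partial derivative:
∂Y/∂Z = -8Z^3

∂Y/∂Z = -8Z^3 < 0 (assuming positive values)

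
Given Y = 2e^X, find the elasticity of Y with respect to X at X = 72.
Elasticity = 72

Elasticity = (dY/dX) · (X/Y)

dY/dX = 2·e^X
At X = 72: dY/dX = 2·e^72, Y = 2·e^72

Elasticity = (2·e^72) · (72 / (2·e^72)) = 72

Interpretation: for a small percentage change in X, the percentage change in Y is approximately 72.00 times as large.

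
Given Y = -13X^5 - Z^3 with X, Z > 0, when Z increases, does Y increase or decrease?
Y decreases

Taking the partial derivative:
∂Y/∂Z = -3Z^2

∂Y/∂Z = -3Z^2 < 0 (assuming positive values)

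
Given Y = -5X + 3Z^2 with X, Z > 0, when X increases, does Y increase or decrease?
Y decreases

Taking the partial derivative:
∂Y/∂X = -5

∂Y/∂X = -5 < 0 (assuming positive values)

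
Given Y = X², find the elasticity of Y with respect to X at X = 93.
Elasticity = 2

Elasticity = (dY/dX) · (X/Y)

dY/dX = 2·X
At X = 93: dY/dX = 186, Y = 8649

Elasticity = 186 · (93 / 8649) = 2

Interpretation: for a small percentage change in X, the percentage change in Y is approximately 2.00 times as large.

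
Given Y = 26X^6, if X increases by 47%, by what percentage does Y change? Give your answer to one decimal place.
909.0%

For Y = 26X^6:
If X → X(1 + 0.47)
Then Y → Y · (1 + 0.47)^6
     ≈ Y · 10.0903

Percentage change = ((1 + 0.47)^6 − 1) × 100% ≈ 909.0%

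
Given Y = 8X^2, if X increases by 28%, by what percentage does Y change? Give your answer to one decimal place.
63.8%

For Y = 8X^2:
If X → X(1 + 0.28)
Then Y → Y · (1 + 0.28)^2
     = Y · 1.6384

Percentage change = ((1 + 0.28)^2 − 1) × 100% ≈ 63.8%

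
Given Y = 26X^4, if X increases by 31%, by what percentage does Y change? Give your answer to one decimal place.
194.5%

For Y = 26X^4:
If X → X(1 + 0.31)
Then Y → Y · (1 + 0.31)^4
     ≈ Y · 2.9450

Percentage change = ((1 + 0.31)^4 − 1) × 100% ≈ 194.5%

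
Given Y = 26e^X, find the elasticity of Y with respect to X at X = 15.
Elasticity = 15

Elasticity = (dY/dX) · (X/Y)

dY/dX = 26·e^X
At X = 15: dY/dX = 26·e^15, Y = 26·e^15

Elasticity = (26·e^15) · (15 / (26·e^15)) = 15

Interpretation: for a small percentage change in X, the percentage change in Y is approximately 15.00 times as large.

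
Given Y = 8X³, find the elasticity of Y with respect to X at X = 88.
Elasticity = 3

Elasticity = (dY/dX) · (X/Y)

dY/dX = 24·X²
At X = 88: dY/dX = 185856, Y = 5451776

Elasticity = 185856 · (88 / 5451776) = 3

Interpretation: for a small percentage change in X, the percentage change in Y is approximately 3.00 times as large.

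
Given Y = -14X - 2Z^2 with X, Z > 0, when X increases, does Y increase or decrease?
Y decreases

Taking the partial derivative:
∂Y/∂X = -14

∂Y/∂X = -14 < 0 (assuming positive values)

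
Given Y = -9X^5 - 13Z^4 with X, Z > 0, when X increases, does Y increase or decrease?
Y decreases

Taking the partial derivative:
∂Y/∂X = -45X^4

∂Y/∂X = -45X^4 < 0 (assuming positive values)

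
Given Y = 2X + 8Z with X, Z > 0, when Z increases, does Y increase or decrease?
Y increases

Taking the partial derivative:
∂Y/∂Z = 8

∂Y/∂Z = 8 > 0 (assuming positive values)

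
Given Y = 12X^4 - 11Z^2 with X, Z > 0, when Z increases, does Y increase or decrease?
Y decreases

Taking the partial derivative:
∂Y/∂Z = -22Z

∂Y/∂Z = -22Z < 0 (assuming positive values)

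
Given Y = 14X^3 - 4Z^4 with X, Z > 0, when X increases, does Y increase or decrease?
Y increases

Taking the partial derivative:
∂Y/∂X = 42X^2

∂Y/∂X = 42X^2 > 0 (assuming positive values)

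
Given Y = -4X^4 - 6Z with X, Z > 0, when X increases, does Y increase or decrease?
Y decreases

Taking the partial derivative:
∂Y/∂X = -16X^3

∂Y/∂X = -16X^3 < 0 (assuming positive values)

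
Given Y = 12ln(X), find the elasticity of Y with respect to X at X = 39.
Elasticity = 1/ln(39) ≈ 0.2730

Elasticity = (dY/dX) · (X/Y)

dY/dX = 12/X
At X = 39: dY/dX = 4/13, Y = 12·ln(39)

Elasticity = (4/13) · (39 / (12·ln(39))) = 1/ln(39) ≈ 0.2730

Interpretation: for a small percentage change in X, the percentage change in Y is approximately 0.27 times as large.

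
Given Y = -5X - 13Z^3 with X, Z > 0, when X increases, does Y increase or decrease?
Y decreases

Taking the partial derivative:
∂Y/∂X = -5

∂Y/∂X = -5 < 0 (assuming positive values)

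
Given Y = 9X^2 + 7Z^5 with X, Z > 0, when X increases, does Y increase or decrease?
Y increases

Taking the partial derivative:
∂Y/∂X = 18X

∂Y/∂X = 18X > 0 (assuming positive values)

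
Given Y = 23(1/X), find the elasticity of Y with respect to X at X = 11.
Elasticity = -1

Elasticity = (dY/dX) · (X/Y)

dY/dX = -23/X²
At X = 11: dY/dX = -23/121, Y = 23/11

Elasticity = (-23/121) · (11 / (23/11)) = -1

Interpretation: for a small percentage change in X, the percentage change in Y is approximately -1.00 times as large.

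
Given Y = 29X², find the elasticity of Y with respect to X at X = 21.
Elasticity = 2

Elasticity = (dY/dX) · (X/Y)

dY/dX = 58·X
At X = 21: dY/dX = 1218, Y = 12789

Elasticity = 1218 · (21 / 12789) = 2

Interpretation: for a small percentage change in X, the percentage change in Y is approximately 2.00 times as large.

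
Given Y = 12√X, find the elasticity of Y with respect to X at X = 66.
Elasticity = 1/2

Elasticity = (dY/dX) · (X/Y)

dY/dX = 6/√X
At X = 66: dY/dX = √66/11, Y = 12·√66

Elasticity = (√66/11) · (66 / (12·√66)) = 1/2

Interpretation: for a small percentage change in X, the percentage change in Y is approximately 0.50 times as large.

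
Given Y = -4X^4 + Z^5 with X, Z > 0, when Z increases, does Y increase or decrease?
Y increases

Taking the partial derivative:
∂Y/∂Z = 5Z^4

∂Y/∂Z = 5Z^4 > 0 (assuming positive values)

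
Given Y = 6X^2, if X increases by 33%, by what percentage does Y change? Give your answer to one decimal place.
76.9%

For Y = 6X^2:
If X → X(1 + 0.33)
Then Y → Y · (1 + 0.33)^2
     = Y · 1.7689

Percentage change = ((1 + 0.33)^2 − 1) × 100% ≈ 76.9%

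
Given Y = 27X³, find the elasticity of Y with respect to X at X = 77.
Elasticity = 3

Elasticity = (dY/dX) · (X/Y)

dY/dX = 81·X²
At X = 77: dY/dX = 480249, Y = 12326391

Elasticity = 480249 · (77 / 12326391) = 3

Interpretation: for a small percentage change in X, the percentage change in Y is approximately 3.00 times as large.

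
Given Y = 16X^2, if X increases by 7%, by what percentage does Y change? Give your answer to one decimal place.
14.5%

For Y = 16X^2:
If X → X(1 + 0.07)
Then Y → Y · (1 + 0.07)^2
     = Y · 1.1449

Percentage change = ((1 + 0.07)^2 − 1) × 100% ≈ 14.5%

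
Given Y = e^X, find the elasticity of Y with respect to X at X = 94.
Elasticity = 94

Elasticity = (dY/dX) · (X/Y)

dY/dX = e^X
At X = 94: dY/dX = e^94, Y = e^94

Elasticity = (e^94) · (94 / (e^94)) = 94

Interpretation: for a small percentage change in X, the percentage change in Y is approximately 94.00 times as large.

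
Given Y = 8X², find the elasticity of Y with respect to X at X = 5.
Elasticity = 2

Elasticity = (dY/dX) · (X/Y)

dY/dX = 16·X
At X = 5: dY/dX = 80, Y = 200

Elasticity = 80 · (5 / 200) = 2

Interpretation: for a small percentage change in X, the percentage change in Y is approximately 2.00 times as large.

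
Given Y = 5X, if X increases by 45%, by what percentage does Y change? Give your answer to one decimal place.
45.0%

For Y = 5X:
If X → X(1 + 0.45)
Then Y → Y · (1 + 0.45)^1
     = Y · 1.4500

Percentage change = ((1 + 0.45)^1 − 1) × 100% = 45.0%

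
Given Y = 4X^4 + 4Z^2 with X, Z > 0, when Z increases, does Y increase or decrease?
Y increases

Taking the partial derivative:
∂Y/∂Z = 8Z

∂Y/∂Z = 8Z > 0 (assuming positive values)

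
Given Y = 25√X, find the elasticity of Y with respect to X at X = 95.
Elasticity = 1/2

Elasticity = (dY/dX) · (X/Y)

dY/dX = 25/(2·√X)
At X = 95: dY/dX = 5·√95/38, Y = 25·√95

Elasticity = (5·√95/38) · (95 / (25·√95)) = 1/2

Interpretation: for a small percentage change in X, the percentage change in Y is approximately 0.50 times as large.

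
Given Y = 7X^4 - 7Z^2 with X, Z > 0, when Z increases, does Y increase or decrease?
Y decreases

Taking the partial derivative:
∂Y/∂Z = -14Z

∂Y/∂Z = -14Z < 0 (assuming positive values)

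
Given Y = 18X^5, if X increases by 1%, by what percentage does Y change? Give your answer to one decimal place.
5.1%

For Y = 18X^5:
If X → X(1 + 0.01)
Then Y → Y · (1 + 0.01)^5
     ≈ Y · 1.0510

Percentage change = ((1 + 0.01)^5 − 1) × 100% ≈ 5.1%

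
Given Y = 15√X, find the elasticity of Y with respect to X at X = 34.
Elasticity = 1/2

Elasticity = (dY/dX) · (X/Y)

dY/dX = 15/(2·√X)
At X = 34: dY/dX = 15·√34/68, Y = 15·√34

Elasticity = (15·√34/68) · (34 / (15·√34)) = 1/2

Interpretation: for a small percentage change in X, the percentage change in Y is approximately 0.50 times as large.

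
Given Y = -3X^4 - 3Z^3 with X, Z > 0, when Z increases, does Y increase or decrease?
Y decreases

Taking the partial derivative:
∂Y/∂Z = -9Z^2

∂Y/∂Z = -9Z^2 < 0 (assuming positive values)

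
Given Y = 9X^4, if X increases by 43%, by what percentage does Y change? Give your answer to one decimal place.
318.2%

For Y = 9X^4:
If X → X(1 + 0.43)
Then Y → Y · (1 + 0.43)^4
     ≈ Y · 4.1816

Percentage change = ((1 + 0.43)^4 − 1) × 100% ≈ 318.2%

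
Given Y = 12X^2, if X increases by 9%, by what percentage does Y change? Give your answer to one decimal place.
18.8%

For Y = 12X^2:
If X → X(1 + 0.09)
Then Y → Y · (1 + 0.09)^2
     = Y · 1.1881

Percentage change = ((1 + 0.09)^2 − 1) × 100% ≈ 18.8%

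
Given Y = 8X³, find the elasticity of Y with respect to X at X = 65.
Elasticity = 3

Elasticity = (dY/dX) · (X/Y)

dY/dX = 24·X²
At X = 65: dY/dX = 101400, Y = 2197000

Elasticity = 101400 · (65 / 2197000) = 3

Interpretation: for a small percentage change in X, the percentage change in Y is approximately 3.00 times as large.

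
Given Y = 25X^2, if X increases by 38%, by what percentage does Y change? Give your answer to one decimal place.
90.4%

For Y = 25X^2:
If X → X(1 + 0.38)
Then Y → Y · (1 + 0.38)^2
     = Y · 1.9044

Percentage change = ((1 + 0.38)^2 − 1) × 100% ≈ 90.4%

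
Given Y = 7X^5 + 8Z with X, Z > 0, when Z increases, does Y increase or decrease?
Y increases

Taking the partial derivative:
∂Y/∂Z = 8

∂Y/∂Z = 8 > 0 (assuming positive values)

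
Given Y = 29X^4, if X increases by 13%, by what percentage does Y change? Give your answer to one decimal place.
63.0%

For Y = 29X^4:
If X → X(1 + 0.13)
Then Y → Y · (1 + 0.13)^4
     ≈ Y · 1.6305

Percentage change = ((1 + 0.13)^4 − 1) × 100% ≈ 63.0%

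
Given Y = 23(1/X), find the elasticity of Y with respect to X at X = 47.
Elasticity = -1

Elasticity = (dY/dX) · (X/Y)

dY/dX = -23/X²
At X = 47: dY/dX = -23/2209, Y = 23/47

Elasticity = (-23/2209) · (47 / (23/47)) = -1

Interpretation: for a small percentage change in X, the percentage change in Y is approximately -1.00 times as large.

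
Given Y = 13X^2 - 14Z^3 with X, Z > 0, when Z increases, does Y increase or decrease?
Y decreases

Taking the partial derivative:
∂Y/∂Z = -42Z^2

∂Y/∂Z = -42Z^2 < 0 (assuming positive values)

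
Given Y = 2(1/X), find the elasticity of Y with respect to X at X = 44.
Elasticity = -1

Elasticity = (dY/dX) · (X/Y)

dY/dX = -2/X²
At X = 44: dY/dX = -1/968, Y = 1/22

Elasticity = (-1/968) · (44 / (1/22)) = -1

Interpretation: for a small percentage change in X, the percentage change in Y is approximately -1.00 times as large.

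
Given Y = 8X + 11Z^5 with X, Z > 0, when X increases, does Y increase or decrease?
Y increases

Taking the partial derivative:
∂Y/∂X = 8

∂Y/∂X = 8 > 0 (assuming positive values)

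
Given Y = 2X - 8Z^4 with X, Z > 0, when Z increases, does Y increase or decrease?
Y decreases

Taking the partial derivative:
∂Y/∂Z = -32Z^3

∂Y/∂Z = -32Z^3 < 0 (assuming positive values)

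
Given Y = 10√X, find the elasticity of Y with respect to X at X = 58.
Elasticity = 1/2

Elasticity = (dY/dX) · (X/Y)

dY/dX = 5/√X
At X = 58: dY/dX = 5·√58/58, Y = 10·√58

Elasticity = (5·√58/58) · (58 / (10·√58)) = 1/2

Interpretation: for a small percentage change in X, the percentage change in Y is approximately 0.50 times as large.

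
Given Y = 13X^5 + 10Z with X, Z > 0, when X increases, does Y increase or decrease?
Y increases

Taking the partial derivative:
∂Y/∂X = 65X^4

∂Y/∂X = 65X^4 > 0 (assuming positive values)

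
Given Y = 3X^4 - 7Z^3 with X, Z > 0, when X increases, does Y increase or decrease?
Y increases

Taking the partial derivative:
∂Y/∂X = 12X^3

∂Y/∂X = 12X^3 > 0 (assuming positive values)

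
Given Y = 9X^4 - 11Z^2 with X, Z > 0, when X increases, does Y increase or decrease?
Y increases

Taking the partial derivative:
∂Y/∂X = 36X^3

∂Y/∂X = 36X^3 > 0 (assuming positive values)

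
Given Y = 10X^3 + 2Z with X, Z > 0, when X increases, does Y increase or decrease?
Y increases

Taking the partial derivative:
∂Y/∂X = 30X^2

∂Y/∂X = 30X^2 > 0 (assuming positive values)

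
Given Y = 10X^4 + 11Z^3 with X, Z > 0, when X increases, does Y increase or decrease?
Y increases

Taking the partial derivative:
∂Y/∂X = 40X^3

∂Y/∂X = 40X^3 > 0 (assuming positive values)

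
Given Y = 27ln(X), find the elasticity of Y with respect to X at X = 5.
Elasticity = 1/ln(5) ≈ 0.6213

Elasticity = (dY/dX) · (X/Y)

dY/dX = 27/X
At X = 5: dY/dX = 27/5, Y = 27·ln(5)

Elasticity = (27/5) · (5 / (27·ln(5))) = 1/ln(5) ≈ 0.6213

Interpretation: for a small percentage change in X, the percentage change in Y is approximately 0.62 times as large.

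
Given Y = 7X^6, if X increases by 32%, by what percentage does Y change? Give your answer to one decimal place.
429.0%

For Y = 7X^6:
If X → X(1 + 0.32)
Then Y → Y · (1 + 0.32)^6
     ≈ Y · 5.2899

Percentage change = ((1 + 0.32)^6 − 1) × 100% ≈ 429.0%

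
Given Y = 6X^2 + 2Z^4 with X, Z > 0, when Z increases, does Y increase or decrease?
Y increases

Taking the partial derivative:
∂Y/∂Z = 8Z^3

∂Y/∂Z = 8Z^3 > 0 (assuming positive values)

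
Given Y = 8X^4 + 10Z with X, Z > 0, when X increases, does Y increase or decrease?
Y increases

Taking the partial derivative:
∂Y/∂X = 32X^3

∂Y/∂X = 32X^3 > 0 (assuming positive values)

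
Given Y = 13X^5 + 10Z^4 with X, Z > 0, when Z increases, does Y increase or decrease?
Y increases

Taking the partial derivative:
∂Y/∂Z = 40Z^3

∂Y/∂Z = 40Z^3 > 0 (assuming positive values)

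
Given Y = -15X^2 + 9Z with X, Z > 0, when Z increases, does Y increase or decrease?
Y increases

Taking the partial derivative:
∂Y/∂Z = 9

∂Y/∂Z = 9 > 0 (assuming positive values)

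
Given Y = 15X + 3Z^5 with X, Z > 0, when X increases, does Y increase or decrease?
Y increases

Taking the partial derivative:
∂Y/∂X = 15

∂Y/∂X = 15 > 0 (assuming positive values)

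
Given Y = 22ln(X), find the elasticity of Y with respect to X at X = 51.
Elasticity = 1/ln(51) ≈ 0.2543

Elasticity = (dY/dX) · (X/Y)

dY/dX = 22/X
At X = 51: dY/dX = 22/51, Y = 22·ln(51)

Elasticity = (22/51) · (51 / (22·ln(51))) = 1/ln(51) ≈ 0.2543

Interpretation: for a small percentage change in X, the percentage change in Y is approximately 0.25 times as large.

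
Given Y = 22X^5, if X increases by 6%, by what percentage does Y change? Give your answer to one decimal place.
33.8%

For Y = 22X^5:
If X → X(1 + 0.06)
Then Y → Y · (1 + 0.06)^5
     ≈ Y · 1.3382

Percentage change = ((1 + 0.06)^5 − 1) × 100% ≈ 33.8%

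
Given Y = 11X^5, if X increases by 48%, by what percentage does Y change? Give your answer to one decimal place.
610.1%

For Y = 11X^5:
If X → X(1 + 0.48)
Then Y → Y · (1 + 0.48)^5
     ≈ Y · 7.1008

Percentage change = ((1 + 0.48)^5 − 1) × 100% ≈ 610.1%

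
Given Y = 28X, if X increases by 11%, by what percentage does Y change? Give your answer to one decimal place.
11.0%

For Y = 28X:
If X → X(1 + 0.11)
Then Y → Y · (1 + 0.11)^1
     = Y · 1.1100

Percentage change = ((1 + 0.11)^1 − 1) × 100% = 11.0%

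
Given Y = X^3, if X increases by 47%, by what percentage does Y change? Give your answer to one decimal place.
217.7%

For Y = X^3:
If X → X(1 + 0.47)
Then Y → Y · (1 + 0.47)^3
     ≈ Y · 3.1765

Percentage change = ((1 + 0.47)^3 − 1) × 100% ≈ 217.7%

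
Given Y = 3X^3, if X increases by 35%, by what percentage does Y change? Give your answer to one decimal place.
146.0%

For Y = 3X^3:
If X → X(1 + 0.35)
Then Y → Y · (1 + 0.35)^3
     ≈ Y · 2.4604

Percentage change = ((1 + 0.35)^3 − 1) × 100% ≈ 146.0%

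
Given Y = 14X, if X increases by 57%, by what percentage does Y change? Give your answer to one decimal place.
57.0%

For Y = 14X:
If X → X(1 + 0.57)
Then Y → Y · (1 + 0.57)^1
     = Y · 1.5700

Percentage change = ((1 + 0.57)^1 − 1) × 100% = 57.0%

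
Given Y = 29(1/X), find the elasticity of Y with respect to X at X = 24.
Elasticity = -1

Elasticity = (dY/dX) · (X/Y)

dY/dX = -29/X²
At X = 24: dY/dX = -29/576, Y = 29/24

Elasticity = (-29/576) · (24 / (29/24)) = -1

Interpretation: for a small percentage change in X, the percentage change in Y is approximately -1.00 times as large.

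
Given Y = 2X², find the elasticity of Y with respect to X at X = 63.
Elasticity = 2

Elasticity = (dY/dX) · (X/Y)

dY/dX = 4·X
At X = 63: dY/dX = 252, Y = 7938

Elasticity = 252 · (63 / 7938) = 2

Interpretation: for a small percentage change in X, the percentage change in Y is approximately 2.00 times as large.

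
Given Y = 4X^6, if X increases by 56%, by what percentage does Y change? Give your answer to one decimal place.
1341.3%

For Y = 4X^6:
If X → X(1 + 0.56)
Then Y → Y · (1 + 0.56)^6
     ≈ Y · 14.4128

Percentage change = ((1 + 0.56)^6 − 1) × 100% ≈ 1341.3%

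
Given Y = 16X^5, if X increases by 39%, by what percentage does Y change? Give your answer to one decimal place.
418.9%

For Y = 16X^5:
If X → X(1 + 0.39)
Then Y → Y · (1 + 0.39)^5
     ≈ Y · 5.1889

Percentage change = ((1 + 0.39)^5 − 1) × 100% ≈ 418.9%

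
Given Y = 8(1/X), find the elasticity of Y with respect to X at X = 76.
Elasticity = -1

Elasticity = (dY/dX) · (X/Y)

dY/dX = -8/X²
At X = 76: dY/dX = -1/722, Y = 2/19

Elasticity = (-1/722) · (76 / (2/19)) = -1

Interpretation: for a small percentage change in X, the percentage change in Y is approximately -1.00 times as large.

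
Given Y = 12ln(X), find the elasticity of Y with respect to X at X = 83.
Elasticity = 1/ln(83) ≈ 0.2263

Elasticity = (dY/dX) · (X/Y)

dY/dX = 12/X
At X = 83: dY/dX = 12/83, Y = 12·ln(83)

Elasticity = (12/83) · (83 / (12·ln(83))) = 1/ln(83) ≈ 0.2263

Interpretation: for a small percentage change in X, the percentage change in Y is approximately 0.23 times as large.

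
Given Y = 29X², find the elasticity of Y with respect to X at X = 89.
Elasticity = 2

Elasticity = (dY/dX) · (X/Y)

dY/dX = 58·X
At X = 89: dY/dX = 5162, Y = 229709

Elasticity = 5162 · (89 / 229709) = 2

Interpretation: for a small percentage change in X, the percentage change in Y is approximately 2.00 times as large.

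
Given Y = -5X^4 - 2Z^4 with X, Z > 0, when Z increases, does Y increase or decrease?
Y decreases

Taking the partial derivative:
∂Y/∂Z = -8Z^3

∂Y/∂Z = -8Z^3 < 0 (assuming positive values)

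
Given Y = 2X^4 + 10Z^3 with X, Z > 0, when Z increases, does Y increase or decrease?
Y increases

Taking the partial derivative:
∂Y/∂Z = 30Z^2

∂Y/∂Z = 30Z^2 > 0 (assuming positive values)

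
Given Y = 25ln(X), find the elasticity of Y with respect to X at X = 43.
Elasticity = 1/ln(43) ≈ 0.2659

Elasticity = (dY/dX) · (X/Y)

dY/dX = 25/X
At X = 43: dY/dX = 25/43, Y = 25·ln(43)

Elasticity = (25/43) · (43 / (25·ln(43))) = 1/ln(43) ≈ 0.2659

Interpretation: for a small percentage change in X, the percentage change in Y is approximately 0.27 times as large.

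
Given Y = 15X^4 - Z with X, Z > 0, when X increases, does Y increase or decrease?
Y increases

Taking the partial derivative:
∂Y/∂X = 60X^3

∂Y/∂X = 60X^3 > 0 (assuming positive values)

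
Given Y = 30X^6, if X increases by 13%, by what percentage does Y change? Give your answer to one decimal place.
108.2%

For Y = 30X^6:
If X → X(1 + 0.13)
Then Y → Y · (1 + 0.13)^6
     ≈ Y · 2.0820

Percentage change = ((1 + 0.13)^6 − 1) × 100% ≈ 108.2%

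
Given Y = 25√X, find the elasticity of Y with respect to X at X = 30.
Elasticity = 1/2

Elasticity = (dY/dX) · (X/Y)

dY/dX = 25/(2·√X)
At X = 30: dY/dX = 5·√30/12, Y = 25·√30

Elasticity = (5·√30/12) · (30 / (25·√30)) = 1/2

Interpretation: for a small percentage change in X, the percentage change in Y is approximately 0.50 times as large.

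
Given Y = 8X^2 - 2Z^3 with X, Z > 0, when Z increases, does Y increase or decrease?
Y decreases

Taking the partial derivative:
∂Y/∂Z = -6Z^2

∂Y/∂Z = -6Z^2 < 0 (assuming positive values)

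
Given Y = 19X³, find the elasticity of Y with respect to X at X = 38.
Elasticity = 3

Elasticity = (dY/dX) · (X/Y)

dY/dX = 57·X²
At X = 38: dY/dX = 82308, Y = 1042568

Elasticity = 82308 · (38 / 1042568) = 3

Interpretation: for a small percentage change in X, the percentage change in Y is approximately 3.00 times as large.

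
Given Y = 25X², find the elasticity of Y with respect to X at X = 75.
Elasticity = 2

Elasticity = (dY/dX) · (X/Y)

dY/dX = 50·X
At X = 75: dY/dX = 3750, Y = 140625

Elasticity = 3750 · (75 / 140625) = 2

Interpretation: for a small percentage change in X, the percentage change in Y is approximately 2.00 times as large.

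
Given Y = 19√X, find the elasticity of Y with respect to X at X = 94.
Elasticity = 1/2

Elasticity = (dY/dX) · (X/Y)

dY/dX = 19/(2·√X)
At X = 94: dY/dX = 19·√94/188, Y = 19·√94

Elasticity = (19·√94/188) · (94 / (19·√94)) = 1/2

Interpretation: for a small percentage change in X, the percentage change in Y is approximately 0.50 times as large.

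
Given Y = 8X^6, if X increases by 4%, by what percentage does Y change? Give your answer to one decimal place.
26.5%

For Y = 8X^6:
If X → X(1 + 0.04)
Then Y → Y · (1 + 0.04)^6
     ≈ Y · 1.2653

Percentage change = ((1 + 0.04)^6 − 1) × 100% ≈ 26.5%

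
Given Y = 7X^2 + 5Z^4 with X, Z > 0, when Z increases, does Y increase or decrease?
Y increases

Taking the partial derivative:
∂Y/∂Z = 20Z^3

∂Y/∂Z = 20Z^3 > 0 (assuming positive values)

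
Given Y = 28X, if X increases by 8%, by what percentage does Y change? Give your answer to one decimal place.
8.0%

For Y = 28X:
If X → X(1 + 0.08)
Then Y → Y · (1 + 0.08)^1
     = Y · 1.0800

Percentage change = ((1 + 0.08)^1 − 1) × 100% = 8.0%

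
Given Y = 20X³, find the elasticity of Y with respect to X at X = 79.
Elasticity = 3

Elasticity = (dY/dX) · (X/Y)

dY/dX = 60·X²
At X = 79: dY/dX = 374460, Y = 9860780

Elasticity = 374460 · (79 / 9860780) = 3

Interpretation: for a small percentage change in X, the percentage change in Y is approximately 3.00 times as large.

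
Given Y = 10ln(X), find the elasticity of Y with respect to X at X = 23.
Elasticity = 1/ln(23) ≈ 0.3189

Elasticity = (dY/dX) · (X/Y)

dY/dX = 10/X
At X = 23: dY/dX = 10/23, Y = 10·ln(23)

Elasticity = (10/23) · (23 / (10·ln(23))) = 1/ln(23) ≈ 0.3189

Interpretation: for a small percentage change in X, the percentage change in Y is approximately 0.32 times as large.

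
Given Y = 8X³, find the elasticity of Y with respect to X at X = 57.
Elasticity = 3

Elasticity = (dY/dX) · (X/Y)

dY/dX = 24·X²
At X = 57: dY/dX = 77976, Y = 1481544

Elasticity = 77976 · (57 / 1481544) = 3

Interpretation: for a small percentage change in X, the percentage change in Y is approximately 3.00 times as large.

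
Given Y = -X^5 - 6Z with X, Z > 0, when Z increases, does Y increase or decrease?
Y decreases

Taking the partial derivative:
∂Y/∂Z = -6

∂Y/∂Z = -6 < 0 (assuming positive values)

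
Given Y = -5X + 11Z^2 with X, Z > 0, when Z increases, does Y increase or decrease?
Y increases

Taking the partial derivative:
∂Y/∂Z = 22Z

∂Y/∂Z = 22Z > 0 (assuming positive values)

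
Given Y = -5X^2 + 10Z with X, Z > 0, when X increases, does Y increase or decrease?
Y decreases

Taking the partial derivative:
∂Y/∂X = -10X

∂Y/∂X = -10X < 0 (assuming positive values)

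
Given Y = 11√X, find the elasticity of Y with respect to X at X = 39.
Elasticity = 1/2

Elasticity = (dY/dX) · (X/Y)

dY/dX = 11/(2·√X)
At X = 39: dY/dX = 11·√39/78, Y = 11·√39

Elasticity = (11·√39/78) · (39 / (11·√39)) = 1/2

Interpretation: for a small percentage change in X, the percentage change in Y is approximately 0.50 times as large.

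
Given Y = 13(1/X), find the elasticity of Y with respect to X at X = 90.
Elasticity = -1

Elasticity = (dY/dX) · (X/Y)

dY/dX = -13/X²
At X = 90: dY/dX = -13/8100, Y = 13/90

Elasticity = (-13/8100) · (90 / (13/90)) = -1

Interpretation: for a small percentage change in X, the percentage change in Y is approximately -1.00 times as large.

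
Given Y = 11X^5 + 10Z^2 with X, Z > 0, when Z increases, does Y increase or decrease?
Y increases

Taking the partial derivative:
∂Y/∂Z = 20Z

∂Y/∂Z = 20Z > 0 (assuming positive values)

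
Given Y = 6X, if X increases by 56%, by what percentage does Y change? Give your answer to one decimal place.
56.0%

For Y = 6X:
If X → X(1 + 0.56)
Then Y → Y · (1 + 0.56)^1
     = Y · 1.5600

Percentage change = ((1 + 0.56)^1 − 1) × 100% = 56.0%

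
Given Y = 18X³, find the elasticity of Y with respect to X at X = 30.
Elasticity = 3

Elasticity = (dY/dX) · (X/Y)

dY/dX = 54·X²
At X = 30: dY/dX = 48600, Y = 486000

Elasticity = 48600 · (30 / 486000) = 3

Interpretation: for a small percentage change in X, the percentage change in Y is approximately 3.00 times as large.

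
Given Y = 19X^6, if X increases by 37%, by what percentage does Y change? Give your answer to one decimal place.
561.2%

For Y = 19X^6:
If X → X(1 + 0.37)
Then Y → Y · (1 + 0.37)^6
     ≈ Y · 6.6119

Percentage change = ((1 + 0.37)^6 − 1) × 100% ≈ 561.2%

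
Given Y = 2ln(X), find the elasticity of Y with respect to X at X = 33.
Elasticity = 1/ln(33) ≈ 0.2860

Elasticity = (dY/dX) · (X/Y)

dY/dX = 2/X
At X = 33: dY/dX = 2/33, Y = 2·ln(33)

Elasticity = (2/33) · (33 / (2·ln(33))) = 1/ln(33) ≈ 0.2860

Interpretation: for a small percentage change in X, the percentage change in Y is approximately 0.29 times as large.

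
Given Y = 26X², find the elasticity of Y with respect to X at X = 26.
Elasticity = 2

Elasticity = (dY/dX) · (X/Y)

dY/dX = 52·X
At X = 26: dY/dX = 1352, Y = 17576

Elasticity = 1352 · (26 / 17576) = 2

Interpretation: for a small percentage change in X, the percentage change in Y is approximately 2.00 times as large.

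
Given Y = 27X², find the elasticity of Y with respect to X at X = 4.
Elasticity = 2

Elasticity = (dY/dX) · (X/Y)

dY/dX = 54·X
At X = 4: dY/dX = 216, Y = 432

Elasticity = 216 · (4 / 432) = 2

Interpretation: for a small percentage change in X, the percentage change in Y is approximately 2.00 times as large.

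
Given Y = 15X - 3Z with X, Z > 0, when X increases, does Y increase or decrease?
Y increases

Taking the partial derivative:
∂Y/∂X = 15

∂Y/∂X = 15 > 0 (assuming positive values)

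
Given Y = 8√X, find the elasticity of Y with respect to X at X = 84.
Elasticity = 1/2

Elasticity = (dY/dX) · (X/Y)

dY/dX = 4/√X
At X = 84: dY/dX = 2·√21/21, Y = 16·√21

Elasticity = (2·√21/21) · (84 / (16·√21)) = 1/2

Interpretation: for a small percentage change in X, the percentage change in Y is approximately 0.50 times as large.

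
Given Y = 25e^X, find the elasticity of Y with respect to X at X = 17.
Elasticity = 17

Elasticity = (dY/dX) · (X/Y)

dY/dX = 25·e^X
At X = 17: dY/dX = 25·e^17, Y = 25·e^17

Elasticity = (25·e^17) · (17 / (25·e^17)) = 17

Interpretation: for a small percentage change in X, the percentage change in Y is approximately 17.00 times as large.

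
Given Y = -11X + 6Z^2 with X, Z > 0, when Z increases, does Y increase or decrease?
Y increases

Taking the partial derivative:
∂Y/∂Z = 12Z

∂Y/∂Z = 12Z > 0 (assuming positive values)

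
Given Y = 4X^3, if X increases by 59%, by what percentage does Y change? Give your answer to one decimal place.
302.0%

For Y = 4X^3:
If X → X(1 + 0.59)
Then Y → Y · (1 + 0.59)^3
     ≈ Y · 4.0197

Percentage change = ((1 + 0.59)^3 − 1) × 100% ≈ 302.0%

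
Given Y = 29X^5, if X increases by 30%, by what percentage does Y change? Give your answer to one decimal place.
271.3%

For Y = 29X^5:
If X → X(1 + 0.3)
Then Y → Y · (1 + 0.3)^5
     ≈ Y · 3.7129

Percentage change = ((1 + 0.3)^5 − 1) × 100% ≈ 271.3%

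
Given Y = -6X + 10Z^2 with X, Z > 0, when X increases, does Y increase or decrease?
Y decreases

Taking the partial derivative:
∂Y/∂X = -6

∂Y/∂X = -6 < 0 (assuming positive values)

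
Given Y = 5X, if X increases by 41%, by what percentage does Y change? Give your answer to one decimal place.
41.0%

For Y = 5X:
If X → X(1 + 0.41)
Then Y → Y · (1 + 0.41)^1
     = Y · 1.4100

Percentage change = ((1 + 0.41)^1 − 1) × 100% = 41.0%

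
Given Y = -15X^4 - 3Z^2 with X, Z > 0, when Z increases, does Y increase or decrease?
Y decreases

Taking the partial derivative:
∂Y/∂Z = -6Z

∂Y/∂Z = -6Z < 0 (assuming positive values)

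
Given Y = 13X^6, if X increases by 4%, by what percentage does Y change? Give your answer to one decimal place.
26.5%

For Y = 13X^6:
If X → X(1 + 0.04)
Then Y → Y · (1 + 0.04)^6
     ≈ Y · 1.2653

Percentage change = ((1 + 0.04)^6 − 1) × 100% ≈ 26.5%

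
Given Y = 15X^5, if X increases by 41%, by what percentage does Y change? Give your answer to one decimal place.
457.3%

For Y = 15X^5:
If X → X(1 + 0.41)
Then Y → Y · (1 + 0.41)^5
     ≈ Y · 5.5731

Percentage change = ((1 + 0.41)^5 − 1) × 100% ≈ 457.3%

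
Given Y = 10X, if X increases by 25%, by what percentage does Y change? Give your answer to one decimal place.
25.0%

For Y = 10X:
If X → X(1 + 0.25)
Then Y → Y · (1 + 0.25)^1
     = Y · 1.2500

Percentage change = ((1 + 0.25)^1 − 1) × 100% = 25.0%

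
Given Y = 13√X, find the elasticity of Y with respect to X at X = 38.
Elasticity = 1/2

Elasticity = (dY/dX) · (X/Y)

dY/dX = 13/(2·√X)
At X = 38: dY/dX = 13·√38/76, Y = 13·√38

Elasticity = (13·√38/76) · (38 / (13·√38)) = 1/2

Interpretation: for a small percentage change in X, the percentage change in Y is approximately 0.50 times as large.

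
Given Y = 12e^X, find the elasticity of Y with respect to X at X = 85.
Elasticity = 85

Elasticity = (dY/dX) · (X/Y)

dY/dX = 12·e^X
At X = 85: dY/dX = 12·e^85, Y = 12·e^85

Elasticity = (12·e^85) · (85 / (12·e^85)) = 85

Interpretation: for a small percentage change in X, the percentage change in Y is approximately 85.00 times as large.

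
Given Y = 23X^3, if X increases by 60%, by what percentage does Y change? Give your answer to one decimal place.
309.6%

For Y = 23X^3:
If X → X(1 + 0.6)
Then Y → Y · (1 + 0.6)^3
     = Y · 4.0960

Percentage change = ((1 + 0.6)^3 − 1) × 100% = 309.6%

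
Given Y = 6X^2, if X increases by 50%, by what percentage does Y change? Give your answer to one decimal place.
125.0%

For Y = 6X^2:
If X → X(1 + 0.5)
Then Y → Y · (1 + 0.5)^2
     = Y · 2.2500

Percentage change = ((1 + 0.5)^2 − 1) × 100% = 125.0%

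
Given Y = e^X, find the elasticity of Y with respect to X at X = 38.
Elasticity = 38

Elasticity = (dY/dX) · (X/Y)

dY/dX = e^X
At X = 38: dY/dX = e^38, Y = e^38

Elasticity = (e^38) · (38 / (e^38)) = 38

Interpretation: for a small percentage change in X, the percentage change in Y is approximately 38.00 times as large.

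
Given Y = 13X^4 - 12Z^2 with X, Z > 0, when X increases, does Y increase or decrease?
Y increases

Taking the partial derivative:
∂Y/∂X = 52X^3

∂Y/∂X = 52X^3 > 0 (assuming positive values)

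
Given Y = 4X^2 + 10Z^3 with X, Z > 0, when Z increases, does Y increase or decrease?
Y increases

Taking the partial derivative:
∂Y/∂Z = 30Z^2

∂Y/∂Z = 30Z^2 > 0 (assuming positive values)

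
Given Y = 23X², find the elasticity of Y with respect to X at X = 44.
Elasticity = 2

Elasticity = (dY/dX) · (X/Y)

dY/dX = 46·X
At X = 44: dY/dX = 2024, Y = 44528

Elasticity = 2024 · (44 / 44528) = 2

Interpretation: for a small percentage change in X, the percentage change in Y is approximately 2.00 times as large.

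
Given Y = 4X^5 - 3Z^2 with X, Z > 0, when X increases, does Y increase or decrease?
Y increases

Taking the partial derivative:
∂Y/∂X = 20X^4

∂Y/∂X = 20X^4 > 0 (assuming positive values)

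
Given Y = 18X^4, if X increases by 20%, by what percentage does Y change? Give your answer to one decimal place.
107.4%

For Y = 18X^4:
If X → X(1 + 0.2)
Then Y → Y · (1 + 0.2)^4
     = Y · 2.0736

Percentage change = ((1 + 0.2)^4 − 1) × 100% ≈ 107.4%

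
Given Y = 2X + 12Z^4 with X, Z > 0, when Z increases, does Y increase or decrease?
Y increases

Taking the partial derivative:
∂Y/∂Z = 48Z^3

∂Y/∂Z = 48Z^3 > 0 (assuming positive values)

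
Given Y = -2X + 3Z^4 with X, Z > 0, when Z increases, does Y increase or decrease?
Y increases

Taking the partial derivative:
∂Y/∂Z = 12Z^3

∂Y/∂Z = 12Z^3 > 0 (assuming positive values)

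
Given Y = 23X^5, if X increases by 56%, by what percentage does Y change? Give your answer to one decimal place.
823.9%

For Y = 23X^5:
If X → X(1 + 0.56)
Then Y → Y · (1 + 0.56)^5
     ≈ Y · 9.2390

Percentage change = ((1 + 0.56)^5 − 1) × 100% ≈ 823.9%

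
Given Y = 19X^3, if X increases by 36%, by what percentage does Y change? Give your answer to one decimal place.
151.5%

For Y = 19X^3:
If X → X(1 + 0.36)
Then Y → Y · (1 + 0.36)^3
     ≈ Y · 2.5155

Percentage change = ((1 + 0.36)^3 − 1) × 100% ≈ 151.5%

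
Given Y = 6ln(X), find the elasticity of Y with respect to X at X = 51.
Elasticity = 1/ln(51) ≈ 0.2543

Elasticity = (dY/dX) · (X/Y)

dY/dX = 6/X
At X = 51: dY/dX = 2/17, Y = 6·ln(51)

Elasticity = (2/17) · (51 / (6·ln(51))) = 1/ln(51) ≈ 0.2543

Interpretation: for a small percentage change in X, the percentage change in Y is approximately 0.25 times as large.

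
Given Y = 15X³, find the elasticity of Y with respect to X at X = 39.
Elasticity = 3

Elasticity = (dY/dX) · (X/Y)

dY/dX = 45·X²
At X = 39: dY/dX = 68445, Y = 889785

Elasticity = 68445 · (39 / 889785) = 3

Interpretation: for a small percentage change in X, the percentage change in Y is approximately 3.00 times as large.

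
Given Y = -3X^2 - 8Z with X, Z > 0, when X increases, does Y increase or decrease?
Y decreases

Taking the partial derivative:
∂Y/∂X = -6X

∂Y/∂X = -6X < 0 (assuming positive values)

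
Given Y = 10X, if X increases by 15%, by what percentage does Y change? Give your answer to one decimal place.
15.0%

For Y = 10X:
If X → X(1 + 0.15)
Then Y → Y · (1 + 0.15)^1
     = Y · 1.1500

Percentage change = ((1 + 0.15)^1 − 1) × 100% = 15.0%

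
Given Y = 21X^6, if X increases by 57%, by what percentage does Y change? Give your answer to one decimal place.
1397.6%

For Y = 21X^6:
If X → X(1 + 0.57)
Then Y → Y · (1 + 0.57)^6
     ≈ Y · 14.9761

Percentage change = ((1 + 0.57)^6 − 1) × 100% ≈ 1397.6%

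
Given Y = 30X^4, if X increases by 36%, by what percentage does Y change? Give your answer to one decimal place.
242.1%

For Y = 30X^4:
If X → X(1 + 0.36)
Then Y → Y · (1 + 0.36)^4
     ≈ Y · 3.4210

Percentage change = ((1 + 0.36)^4 − 1) × 100% ≈ 242.1%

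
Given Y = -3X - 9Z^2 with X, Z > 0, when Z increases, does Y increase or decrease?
Y decreases

Taking the partial derivative:
∂Y/∂Z = -18Z

∂Y/∂Z = -18Z < 0 (assuming positive values)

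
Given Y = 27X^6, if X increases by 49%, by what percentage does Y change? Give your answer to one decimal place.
994.3%

For Y = 27X^6:
If X → X(1 + 0.49)
Then Y → Y · (1 + 0.49)^6
     ≈ Y · 10.9425

Percentage change = ((1 + 0.49)^6 − 1) × 100% ≈ 994.3%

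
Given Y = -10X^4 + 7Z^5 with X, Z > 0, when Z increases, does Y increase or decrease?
Y increases

Taking the partial derivative:
∂Y/∂Z = 35Z^4

∂Y/∂Z = 35Z^4 > 0 (assuming positive values)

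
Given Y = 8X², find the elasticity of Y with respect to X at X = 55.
Elasticity = 2

Elasticity = (dY/dX) · (X/Y)

dY/dX = 16·X
At X = 55: dY/dX = 880, Y = 24200

Elasticity = 880 · (55 / 24200) = 2

Interpretation: for a small percentage change in X, the percentage change in Y is approximately 2.00 times as large.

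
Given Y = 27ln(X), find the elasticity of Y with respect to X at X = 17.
Elasticity = 1/ln(17) ≈ 0.3530

Elasticity = (dY/dX) · (X/Y)

dY/dX = 27/X
At X = 17: dY/dX = 27/17, Y = 27·ln(17)

Elasticity = (27/17) · (17 / (27·ln(17))) = 1/ln(17) ≈ 0.3530

Interpretation: for a small percentage change in X, the percentage change in Y is approximately 0.35 times as large.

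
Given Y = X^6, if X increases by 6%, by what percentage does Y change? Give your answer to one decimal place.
41.9%

For Y = X^6:
If X → X(1 + 0.06)
Then Y → Y · (1 + 0.06)^6
     ≈ Y · 1.4185

Percentage change = ((1 + 0.06)^6 − 1) × 100% ≈ 41.9%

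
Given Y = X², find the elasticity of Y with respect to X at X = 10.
Elasticity = 2

Elasticity = (dY/dX) · (X/Y)

dY/dX = 2·X
At X = 10: dY/dX = 20, Y = 100

Elasticity = 20 · (10 / 100) = 2

Interpretation: for a small percentage change in X, the percentage change in Y is approximately 2.00 times as large.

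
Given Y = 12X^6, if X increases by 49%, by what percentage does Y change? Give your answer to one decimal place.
994.3%

For Y = 12X^6:
If X → X(1 + 0.49)
Then Y → Y · (1 + 0.49)^6
     ≈ Y · 10.9425

Percentage change = ((1 + 0.49)^6 − 1) × 100% ≈ 994.3%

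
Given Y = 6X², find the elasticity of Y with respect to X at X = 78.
Elasticity = 2

Elasticity = (dY/dX) · (X/Y)

dY/dX = 12·X
At X = 78: dY/dX = 936, Y = 36504

Elasticity = 936 · (78 / 36504) = 2

Interpretation: for a small percentage change in X, the percentage change in Y is approximately 2.00 times as large.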